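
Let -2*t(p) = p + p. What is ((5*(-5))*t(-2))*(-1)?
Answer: 50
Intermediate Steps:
t(p) = -p (t(p) = -(p + p)/2 = -p)
((5*(-5))*t(-2))*(-1) = ((5*(-5))*(-1*(-2)))*(-1) = -25*2*(-1) = -50*(-1) = 50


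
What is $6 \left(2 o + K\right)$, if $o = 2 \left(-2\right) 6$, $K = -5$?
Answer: $-318$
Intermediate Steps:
$o = -24$ ($o = \left(-4\right) 6 = -24$)
$6 \left(2 o + K\right) = 6 \left(2 \left(-24\right) - 5\right) = 6 \left(-48 - 5\right) = 6 \left(-53\right) = -318$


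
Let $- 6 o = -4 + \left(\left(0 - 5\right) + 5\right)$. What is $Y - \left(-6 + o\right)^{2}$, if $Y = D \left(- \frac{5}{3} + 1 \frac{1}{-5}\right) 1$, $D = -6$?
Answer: $- \frac{776}{45} \approx -17.244$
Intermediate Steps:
$o = \frac{2}{3}$ ($o = - \frac{-4 + \left(\left(0 - 5\right) + 5\right)}{6} = - \frac{-4 + \left(-5 + 5\right)}{6} = - \frac{-4 + 0}{6} = \left(- \frac{1}{6}\right) \left(-4\right) = \frac{2}{3} \approx 0.66667$)
$Y = \frac{56}{5}$ ($Y = - 6 \left(- \frac{5}{3} + 1 \frac{1}{-5}\right) 1 = - 6 \left(\left(-5\right) \frac{1}{3} + 1 \left(- \frac{1}{5}\right)\right) 1 = - 6 \left(- \frac{5}{3} - \frac{1}{5}\right) 1 = \left(-6\right) \left(- \frac{28}{15}\right) 1 = \frac{56}{5} \cdot 1 = \frac{56}{5} \approx 11.2$)
$Y - \left(-6 + o\right)^{2} = \frac{56}{5} - \left(-6 + \frac{2}{3}\right)^{2} = \frac{56}{5} - \left(- \frac{16}{3}\right)^{2} = \frac{56}{5} - \frac{256}{9} = - \frac{776}{45}$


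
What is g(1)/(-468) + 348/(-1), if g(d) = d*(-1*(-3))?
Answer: -54289/156 ≈ -348.01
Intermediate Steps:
g(d) = 3*d (g(d) = d*3 = 3*d)
g(1)/(-468) + 348/(-1) = (3*1)/(-468) + 348/(-1) = 3*(-1/468) + 348*(-1) = -1/156 - 348 = -54289/156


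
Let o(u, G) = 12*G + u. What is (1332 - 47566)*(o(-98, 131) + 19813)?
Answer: -984183158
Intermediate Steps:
o(u, G) = u + 12*G
(1332 - 47566)*(o(-98, 131) + 19813) = (1332 - 47566)*((-98 + 12*131) + 19813) = -46234*((-98 + 1572) + 19813) = -46234*(1474 + 19813) = -46234*21287 = -984183158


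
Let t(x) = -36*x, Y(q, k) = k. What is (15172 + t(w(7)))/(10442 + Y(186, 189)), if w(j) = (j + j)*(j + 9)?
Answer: 7108/10631 ≈ 0.66861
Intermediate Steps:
w(j) = 2*j*(9 + j) (w(j) = (2*j)*(9 + j) = 2*j*(9 + j))
(15172 + t(w(7)))/(10442 + Y(186, 189)) = (15172 - 72*7*(9 + 7))/(10442 + 189) = (15172 - 72*7*16)/10631 = (15172 - 36*224)*(1/10631) = (15172 - 8064)*(1/10631) = 7108*(1/10631) = 7108/10631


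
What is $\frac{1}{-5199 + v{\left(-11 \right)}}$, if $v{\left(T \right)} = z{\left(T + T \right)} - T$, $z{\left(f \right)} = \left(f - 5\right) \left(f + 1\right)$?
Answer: $- \frac{1}{4621} \approx -0.0002164$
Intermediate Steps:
$z{\left(f \right)} = \left(1 + f\right) \left(-5 + f\right)$ ($z{\left(f \right)} = \left(-5 + f\right) \left(1 + f\right) = \left(1 + f\right) \left(-5 + f\right)$)
$v{\left(T \right)} = -5 - 9 T + 4 T^{2}$ ($v{\left(T \right)} = \left(-5 + \left(T + T\right)^{2} - 4 \left(T + T\right)\right) - T = \left(-5 + \left(2 T\right)^{2} - 4 \cdot 2 T\right) - T = \left(-5 + 4 T^{2} - 8 T\right) - T = \left(-5 - 8 T + 4 T^{2}\right) - T = -5 - 9 T + 4 T^{2}$)
$\frac{1}{-5199 + v{\left(-11 \right)}} = \frac{1}{-5199 - \left(-94 - 484\right)} = \frac{1}{-5199 + \left(-5 + 99 + 4 \cdot 121\right)} = \frac{1}{-5199 + \left(-5 + 99 + 484\right)} = \frac{1}{-5199 + 578} = \frac{1}{-4621} = - \frac{1}{4621}$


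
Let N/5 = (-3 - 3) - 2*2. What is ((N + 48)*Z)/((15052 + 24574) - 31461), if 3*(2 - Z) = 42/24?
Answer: -17/48990 ≈ -0.00034701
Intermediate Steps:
Z = 17/12 (Z = 2 - 14/24 = 2 - ⅓*7/4 = 2 - 7/12 = 17/12 ≈ 1.4167)
N = -50 (N = 5*((-3 - 3) - 2*2) = 5*(-6 - 4) = 5*(-10) = -50)
((N + 48)*Z)/((15052 + 24574) - 31461) = ((-50 + 48)*(17/12))/((15052 + 24574) - 31461) = (-2*17/12)/(39626 - 31461) = -17/6/8165 = -17/6*1/8165 = -17/48990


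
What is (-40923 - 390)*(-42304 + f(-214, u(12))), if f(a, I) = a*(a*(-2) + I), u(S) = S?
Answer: 5637737232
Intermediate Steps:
f(a, I) = a*(I - 2*a) (f(a, I) = a*(-2*a + I) = a*(I - 2*a))
(-40923 - 390)*(-42304 + f(-214, u(12))) = (-40923 - 390)*(-42304 - 214*(12 - 2*(-214))) = -41313*(-42304 - 214*(12 + 428)) = -41313*(-42304 - 214*440) = -41313*(-42304 - 94160) = -41313*(-136464) = 5637737232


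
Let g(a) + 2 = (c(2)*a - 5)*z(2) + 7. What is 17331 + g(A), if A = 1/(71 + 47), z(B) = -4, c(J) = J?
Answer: 1024000/59 ≈ 17356.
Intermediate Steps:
A = 1/118 ≈ 0.0084746
g(a) = 25 - 8*a (g(a) = -2 + ((2*a - 5)*(-4) + 7) = -2 + ((-5 + 2*a)*(-4) + 7) = -2 + ((20 - 8*a) + 7) = -2 + (27 - 8*a) = 25 - 8*a)
17331 + g(A) = 17331 + (25 - 8*1/118) = 17331 + (25 - 4/59) = 17331 + 1471/59 = 1024000/59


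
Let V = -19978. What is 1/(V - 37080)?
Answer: -1/57058 ≈ -1.7526e-5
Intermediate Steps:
1/(V - 37080) = 1/(-19978 - 37080) = 1/(-57058) = -1/57058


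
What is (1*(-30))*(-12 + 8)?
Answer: 120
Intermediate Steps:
(1*(-30))*(-12 + 8) = -30*(-4) = 120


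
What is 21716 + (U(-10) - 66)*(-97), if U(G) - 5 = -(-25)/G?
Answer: 55751/2 ≈ 27876.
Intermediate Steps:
U(G) = 5 + 25/G (U(G) = 5 - (-25)/G = 5 + 25/G)
21716 + (U(-10) - 66)*(-97) = 21716 + ((5 + 25/(-10)) - 66)*(-97) = 21716 + ((5 + 25*(-⅒)) - 66)*(-97) = 21716 + ((5 - 5/2) - 66)*(-97) = 21716 + (5/2 - 66)*(-97) = 21716 - 127/2*(-97) = 21716 + 12319/2 = 55751/2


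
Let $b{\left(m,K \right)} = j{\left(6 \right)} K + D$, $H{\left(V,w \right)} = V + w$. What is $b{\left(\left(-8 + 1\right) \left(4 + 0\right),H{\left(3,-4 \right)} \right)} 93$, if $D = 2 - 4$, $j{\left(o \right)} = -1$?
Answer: $-93$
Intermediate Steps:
$D = -2$ ($D = 2 - 4 = -2$)
$b{\left(m,K \right)} = -2 - K$ ($b{\left(m,K \right)} = - K - 2 = -2 - K$)
$b{\left(\left(-8 + 1\right) \left(4 + 0\right),H{\left(3,-4 \right)} \right)} 93 = \left(-2 - \left(3 - 4\right)\right) 93 = \left(-2 - -1\right) 93 = \left(-2 + 1\right) 93 = \left(-1\right) 93 = -93$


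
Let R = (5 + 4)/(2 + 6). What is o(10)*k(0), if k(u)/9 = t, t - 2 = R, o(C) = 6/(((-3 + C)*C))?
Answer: 135/56 ≈ 2.4107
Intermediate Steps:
o(C) = 6/(C*(-3 + C)) (o(C) = 6/((C*(-3 + C))) = 6*(1/(C*(-3 + C))) = 6/(C*(-3 + C)))
R = 9/8 ≈ 1.1250
t = 25/8 (t = 2 + 9/8 = 25/8 ≈ 3.1250)
k(u) = 225/8 (k(u) = 9*(25/8) = 225/8)
o(10)*k(0) = (6/(10*(-3 + 10)))*(225/8) = (6*(1/10)/7)*(225/8) = (6*(1/10)*(1/7))*(225/8) = (3/35)*(225/8) = 135/56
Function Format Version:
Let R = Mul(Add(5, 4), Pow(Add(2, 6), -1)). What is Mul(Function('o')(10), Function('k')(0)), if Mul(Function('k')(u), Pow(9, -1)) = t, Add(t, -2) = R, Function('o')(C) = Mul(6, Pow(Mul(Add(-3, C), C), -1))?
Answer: Rational(135, 56) ≈ 2.4107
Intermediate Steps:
Function('o')(C) = Mul(6, Pow(C, -1), Pow(Add(-3, C), -1)) (Function('o')(C) = Mul(6, Pow(Mul(C, Add(-3, C)), -1)) = Mul(6, Mul(Pow(C, -1), Pow(Add(-3, C), -1))) = Mul(6, Pow(C, -1), Pow(Add(-3, C), -1)))
R = Rational(9, 8) (R = Mul(9, Pow(8, -1)) = Mul(9, Rational(1, 8)) = Rational(9, 8) ≈ 1.1250)
t = Rational(25, 8) (t = Add(2, Rational(9, 8)) = Rational(25, 8) ≈ 3.1250)
Function('k')(u) = Rational(225, 8) (Function('k')(u) = Mul(9, Rational(25, 8)) = Rational(225, 8))
Mul(Function('o')(10), Function('k')(0)) = Mul(Mul(6, Pow(10, -1), Pow(Add(-3, 10), -1)), Rational(225, 8)) = Mul(Mul(6, Rational(1, 10), Pow(7, -1)), Rational(225, 8)) = Mul(Mul(6, Rational(1, 10), Rational(1, 7)), Rational(225, 8)) = Mul(Rational(3, 35), Rational(225, 8)) = Rational(135, 56)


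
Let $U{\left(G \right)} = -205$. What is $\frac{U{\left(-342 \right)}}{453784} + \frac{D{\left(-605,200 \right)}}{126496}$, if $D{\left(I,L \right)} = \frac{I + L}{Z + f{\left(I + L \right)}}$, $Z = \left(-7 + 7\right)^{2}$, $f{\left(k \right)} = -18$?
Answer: $- \frac{3930385}{14350465216} \approx -0.00027389$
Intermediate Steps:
$Z = 0$ ($Z = 0^{2} = 0$)
$D{\left(I,L \right)} = - \frac{I}{18} - \frac{L}{18}$ ($D{\left(I,L \right)} = \frac{I + L}{0 - 18} = \frac{I + L}{-18} = \left(I + L\right) \left(- \frac{1}{18}\right) = - \frac{I}{18} - \frac{L}{18}$)
$\frac{U{\left(-342 \right)}}{453784} + \frac{D{\left(-605,200 \right)}}{126496} = - \frac{205}{453784} + \frac{\left(- \frac{1}{18}\right) \left(-605\right) - \frac{100}{9}}{126496} = \left(-205\right) \frac{1}{453784} + \left(\frac{605}{18} - \frac{100}{9}\right) \frac{1}{126496} = - \frac{205}{453784} + \frac{45}{2} \cdot \frac{1}{126496} = - \frac{205}{453784} + \frac{45}{252992} = - \frac{3930385}{14350465216}$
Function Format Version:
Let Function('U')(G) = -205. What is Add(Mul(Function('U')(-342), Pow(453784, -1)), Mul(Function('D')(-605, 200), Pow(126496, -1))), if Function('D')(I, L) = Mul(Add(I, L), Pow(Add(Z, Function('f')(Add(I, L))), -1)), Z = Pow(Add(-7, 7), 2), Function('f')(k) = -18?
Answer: Rational(-3930385, 14350465216) ≈ -0.00027389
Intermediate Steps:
Z = 0 (Z = Pow(0, 2) = 0)
Function('D')(I, L) = Add(Mul(Rational(-1, 18), I), Mul(Rational(-1, 18), L)) (Function('D')(I, L) = Mul(Add(I, L), Pow(Add(0, -18), -1)) = Mul(Add(I, L), Pow(-18, -1)) = Mul(Add(I, L), Rational(-1, 18)) = Add(Mul(Rational(-1, 18), I), Mul(Rational(-1, 18), L)))
Add(Mul(Function('U')(-342), Pow(453784, -1)), Mul(Function('D')(-605, 200), Pow(126496, -1))) = Add(Mul(-205, Pow(453784, -1)), Mul(Add(Mul(Rational(-1, 18), -605), Mul(Rational(-1, 18), 200)), Pow(126496, -1))) = Add(Mul(-205, Rational(1, 453784)), Mul(Add(Rational(605, 18), Rational(-100, 9)), Rational(1, 126496))) = Add(Rational(-205, 453784), Mul(Rational(45, 2), Rational(1, 126496))) = Add(Rational(-205, 453784), Rational(45, 252992)) = Rational(-3930385, 14350465216)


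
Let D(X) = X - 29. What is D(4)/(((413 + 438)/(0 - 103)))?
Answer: 2575/851 ≈ 3.0259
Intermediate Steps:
D(X) = -29 + X
D(4)/(((413 + 438)/(0 - 103))) = (-29 + 4)/(((413 + 438)/(0 - 103))) = -25/(851/(-103)) = -25/(851*(-1/103)) = -25/(-851/103) = -25*(-103/851) = 2575/851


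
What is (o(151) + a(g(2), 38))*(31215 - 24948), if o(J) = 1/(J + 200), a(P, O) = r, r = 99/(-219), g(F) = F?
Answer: -24044390/8541 ≈ -2815.2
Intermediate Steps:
r = -33/73 (r = 99*(-1/219) = -33/73 ≈ -0.45205)
a(P, O) = -33/73
o(J) = 1/(200 + J)
(o(151) + a(g(2), 38))*(31215 - 24948) = (1/(200 + 151) - 33/73)*(31215 - 24948) = (1/351 - 33/73)*6267 = -11510/25623*6267 = -24044390/8541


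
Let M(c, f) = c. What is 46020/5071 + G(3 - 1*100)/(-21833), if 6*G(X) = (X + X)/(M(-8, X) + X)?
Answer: 316497226013/34875270045 ≈ 9.0751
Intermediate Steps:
G(X) = X/(3*(-8 + X)) (G(X) = ((X + X)/(-8 + X))/6 = ((2*X)/(-8 + X))/6 = (2*X/(-8 + X))/6 = X/(3*(-8 + X)))
46020/5071 + G(3 - 1*100)/(-21833) = 46020/5071 + ((3 - 1*100)/(3*(-8 + (3 - 1*100))))/(-21833) = 46020*(1/5071) + ((3 - 100)/(3*(-8 + (3 - 100))))*(-1/21833) = 46020/5071 + ((⅓)*(-97)/(-8 - 97))*(-1/21833) = 46020/5071 + ((⅓)*(-97)/(-105))*(-1/21833) = 46020/5071 + ((⅓)*(-97)*(-1/105))*(-1/21833) = 46020/5071 + (97/315)*(-1/21833) = 46020/5071 - 97/6877395 = 316497226013/34875270045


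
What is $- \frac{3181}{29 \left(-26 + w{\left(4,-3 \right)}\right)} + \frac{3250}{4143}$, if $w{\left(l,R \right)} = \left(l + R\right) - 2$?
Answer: $\frac{5241211}{1081323} \approx 4.847$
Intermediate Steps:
$w{\left(l,R \right)} = -2 + R + l$ ($w{\left(l,R \right)} = \left(R + l\right) - 2 = -2 + R + l$)
$- \frac{3181}{29 \left(-26 + w{\left(4,-3 \right)}\right)} + \frac{3250}{4143} = - \frac{3181}{29 \left(-26 - 1\right)} + \frac{3250}{4143} = - \frac{3181}{29 \left(-26 - 1\right)} + 3250 \cdot \frac{1}{4143} = - \frac{3181}{29 \left(-27\right)} + \frac{3250}{4143} = - \frac{3181}{-783} + \frac{3250}{4143} = \left(-3181\right) \left(- \frac{1}{783}\right) + \frac{3250}{4143} = \frac{3181}{783} + \frac{3250}{4143} = \frac{5241211}{1081323}$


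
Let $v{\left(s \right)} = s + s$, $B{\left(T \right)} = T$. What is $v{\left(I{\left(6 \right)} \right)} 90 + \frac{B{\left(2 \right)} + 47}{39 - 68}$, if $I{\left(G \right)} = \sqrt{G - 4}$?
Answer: $- \frac{49}{29} + 180 \sqrt{2} \approx 252.87$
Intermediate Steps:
$I{\left(G \right)} = \sqrt{-4 + G}$
$v{\left(s \right)} = 2 s$
$v{\left(I{\left(6 \right)} \right)} 90 + \frac{B{\left(2 \right)} + 47}{39 - 68} = 2 \sqrt{-4 + 6} \cdot 90 + \frac{2 + 47}{39 - 68} = 2 \sqrt{2} \cdot 90 + \frac{49}{-29} = 180 \sqrt{2} + 49 \left(- \frac{1}{29}\right) = 180 \sqrt{2} - \frac{49}{29} = - \frac{49}{29} + 180 \sqrt{2}$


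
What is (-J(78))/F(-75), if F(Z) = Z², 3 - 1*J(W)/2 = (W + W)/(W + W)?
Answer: -4/5625 ≈ -0.00071111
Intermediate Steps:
J(W) = 4 (J(W) = 6 - 2*(W + W)/(W + W) = 6 - 2*2*W/(2*W) = 6 - 2*2*W*1/(2*W) = 6 - 2*1 = 6 - 2 = 4)
(-J(78))/F(-75) = (-1*4)/((-75)²) = -4/5625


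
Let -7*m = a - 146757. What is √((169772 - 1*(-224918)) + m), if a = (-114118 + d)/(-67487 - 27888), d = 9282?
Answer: √151238456632505/19075 ≈ 644.71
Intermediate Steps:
a = 104836/95375 (a = (-114118 + 9282)/(-67487 - 27888) = -104836/(-95375) = -104836*(-1/95375) = 104836/95375 ≈ 1.0992)
m = 13996844039/667625 (m = -(104836/95375 - 146757)/7 = -⅐*(-13996844039/95375) = 13996844039/667625 ≈ 20965.)
√((169772 - 1*(-224918)) + m) = √((169772 - 1*(-224918)) + 13996844039/667625) = √((169772 + 224918) + 13996844039/667625) = √(394690 + 13996844039/667625) = √(277501755289/667625) = √151238456632505/19075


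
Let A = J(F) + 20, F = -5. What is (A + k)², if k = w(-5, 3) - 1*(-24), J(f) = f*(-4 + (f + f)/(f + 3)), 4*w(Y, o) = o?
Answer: 25281/16 ≈ 1580.1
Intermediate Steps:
w(Y, o) = o/4
J(f) = f*(-4 + 2*f/(3 + f)) (J(f) = f*(-4 + (2*f)/(3 + f)) = f*(-4 + 2*f/(3 + f)))
k = 99/4 (k = (¼)*3 - 1*(-24) = ¾ + 24 = 99/4 ≈ 24.750)
A = 15 (A = -2*(-5)*(6 - 5)/(3 - 5) + 20 = -2*(-5)*1/(-2) + 20 = -2*(-5)*(-½)*1 + 20 = -5 + 20 = 15)
(A + k)² = (15 + 99/4)² = (159/4)² = 25281/16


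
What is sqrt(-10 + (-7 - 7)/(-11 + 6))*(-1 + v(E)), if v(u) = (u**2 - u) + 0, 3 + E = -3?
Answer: 246*I*sqrt(5)/5 ≈ 110.01*I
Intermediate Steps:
E = -6 (E = -3 - 3 = -6)
v(u) = u**2 - u
sqrt(-10 + (-7 - 7)/(-11 + 6))*(-1 + v(E)) = sqrt(-10 + (-7 - 7)/(-11 + 6))*(-1 - 6*(-1 - 6)) = sqrt(-10 - 14/(-5))*(-1 - 6*(-7)) = sqrt(-10 - 14*(-1/5))*(-1 + 42) = sqrt(-10 + 14/5)*41 = sqrt(-36/5)*41 = (6*I*sqrt(5)/5)*41 = 246*I*sqrt(5)/5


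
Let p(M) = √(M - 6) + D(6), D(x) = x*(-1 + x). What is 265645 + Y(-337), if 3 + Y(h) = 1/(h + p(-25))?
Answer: 25044727453/94280 - I*√31/94280 ≈ 2.6564e+5 - 5.9056e-5*I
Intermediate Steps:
p(M) = 30 + √(-6 + M) (p(M) = √(M - 6) + 6*(-1 + 6) = √(-6 + M) + 6*5 = √(-6 + M) + 30 = 30 + √(-6 + M))
Y(h) = -3 + 1/(30 + h + I*√31) (Y(h) = -3 + 1/(h + (30 + √(-6 - 25))) = -3 + 1/(h + (30 + √(-31))) = -3 + 1/(h + (30 + I*√31)) = -3 + 1/(30 + h + I*√31))
265645 + Y(-337) = 265645 + (-89 - 3*(-337) - 3*I*√31)/(30 - 337 + I*√31) = 265645 + (-89 + 1011 - 3*I*√31)/(-307 + I*√31) = 265645 + (922 - 3*I*√31)/(-307 + I*√31)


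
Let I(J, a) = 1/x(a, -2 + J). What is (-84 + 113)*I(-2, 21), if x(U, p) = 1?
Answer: 29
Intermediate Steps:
I(J, a) = 1 (I(J, a) = 1/1 = 1)
(-84 + 113)*I(-2, 21) = (-84 + 113)*1 = 29*1 = 29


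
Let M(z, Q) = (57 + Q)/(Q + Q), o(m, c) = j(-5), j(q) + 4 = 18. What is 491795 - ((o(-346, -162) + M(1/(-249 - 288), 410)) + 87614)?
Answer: 331416473/820 ≈ 4.0417e+5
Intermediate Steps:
j(q) = 14 (j(q) = -4 + 18 = 14)
o(m, c) = 14
M(z, Q) = (57 + Q)/(2*Q) (M(z, Q) = (57 + Q)/((2*Q)) = (57 + Q)*(1/(2*Q)) = (57 + Q)/(2*Q))
491795 - ((o(-346, -162) + M(1/(-249 - 288), 410)) + 87614) = 491795 - ((14 + (½)*(57 + 410)/410) + 87614) = 491795 - ((14 + (½)*(1/410)*467) + 87614) = 491795 - ((14 + 467/820) + 87614) = 491795 - (11947/820 + 87614) = 491795 - 1*71855427/820 = 491795 - 71855427/820 = 331416473/820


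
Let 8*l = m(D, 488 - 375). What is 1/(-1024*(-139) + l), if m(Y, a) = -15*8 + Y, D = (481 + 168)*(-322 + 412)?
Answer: 4/598489 ≈ 6.6835e-6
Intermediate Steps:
D = 58410 (D = 649*90 = 58410)
m(Y, a) = -120 + Y
l = 29145/4 (l = (-120 + 58410)/8 = (⅛)*58290 = 29145/4 ≈ 7286.3)
1/(-1024*(-139) + l) = 1/(-1024*(-139) + 29145/4) = 1/(142336 + 29145/4) = 1/(598489/4) = 4/598489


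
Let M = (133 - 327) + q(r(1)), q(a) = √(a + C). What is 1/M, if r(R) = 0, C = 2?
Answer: -97/18817 - √2/37634 ≈ -0.0051925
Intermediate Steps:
q(a) = √(2 + a) (q(a) = √(a + 2) = √(2 + a))
M = -194 + √2 (M = (133 - 327) + √(2 + 0) = -194 + √2 ≈ -192.59)
1/M = 1/(-194 + √2)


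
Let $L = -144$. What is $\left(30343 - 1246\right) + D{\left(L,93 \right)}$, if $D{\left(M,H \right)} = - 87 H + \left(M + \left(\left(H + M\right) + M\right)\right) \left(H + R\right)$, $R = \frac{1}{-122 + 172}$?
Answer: $- \frac{526389}{50} \approx -10528.0$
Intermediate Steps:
$R = \frac{1}{50} \approx 0.02$
$D{\left(M,H \right)} = - 87 H + \left(\frac{1}{50} + H\right) \left(H + 3 M\right)$ ($D{\left(M,H \right)} = - 87 H + \left(M + \left(\left(H + M\right) + M\right)\right) \left(H + \frac{1}{50}\right) = - 87 H + \left(M + \left(H + 2 M\right)\right) \left(\frac{1}{50} + H\right) = - 87 H + \left(H + 3 M\right) \left(\frac{1}{50} + H\right) = - 87 H + \left(\frac{1}{50} + H\right) \left(H + 3 M\right)$)
$\left(30343 - 1246\right) + D{\left(L,93 \right)} = \left(30343 - 1246\right) + \left(93^{2} - \frac{404457}{50} + \frac{3}{50} \left(-144\right) + 3 \cdot 93 \left(-144\right)\right) = 29097 - \frac{1981239}{50} = - \frac{526389}{50}$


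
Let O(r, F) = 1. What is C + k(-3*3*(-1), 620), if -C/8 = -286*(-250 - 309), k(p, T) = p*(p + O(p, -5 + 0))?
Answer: -1278902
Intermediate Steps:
k(p, T) = p*(1 + p) (k(p, T) = p*(p + 1) = p*(1 + p))
C = -1278992 (C = -(-2288)*(-250 - 309) = -(-2288)*(-559) = -8*159874 = -1278992)
C + k(-3*3*(-1), 620) = -1278992 + (-3*3*(-1))*(1 - 3*3*(-1)) = -1278992 + (-9*(-1))*(1 - 9*(-1)) = -1278992 + 9*(1 + 9) = -1278992 + 9*10 = -1278992 + 90 = -1278902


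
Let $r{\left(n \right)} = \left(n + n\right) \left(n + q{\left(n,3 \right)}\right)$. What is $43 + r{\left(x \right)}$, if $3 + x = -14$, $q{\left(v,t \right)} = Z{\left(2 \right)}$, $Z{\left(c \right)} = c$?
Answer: $553$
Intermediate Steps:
$q{\left(v,t \right)} = 2$
$x = -17$ ($x = -3 - 14 = -17$)
$r{\left(n \right)} = 2 n \left(2 + n\right)$ ($r{\left(n \right)} = \left(n + n\right) \left(n + 2\right) = 2 n \left(2 + n\right)$)
$43 + r{\left(x \right)} = 43 + 2 \left(-17\right) \left(2 - 17\right) = 43 + 2 \left(-17\right) \left(-15\right) = 43 + 510 = 553$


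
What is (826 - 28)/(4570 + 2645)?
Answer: 266/2405 ≈ 0.11060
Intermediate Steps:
(826 - 28)/(4570 + 2645) = 798/7215 = 798*(1/7215) = 266/2405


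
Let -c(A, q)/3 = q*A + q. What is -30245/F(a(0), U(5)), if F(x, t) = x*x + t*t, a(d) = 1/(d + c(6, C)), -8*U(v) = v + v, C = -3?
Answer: -1920678480/99241 ≈ -19354.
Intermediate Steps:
U(v) = -v/4 (U(v) = -(v + v)/8 = -v/4)
c(A, q) = -3*q - 3*A*q (c(A, q) = -3*(q*A + q) = -3*(A*q + q) = -3*(q + A*q) = -3*q - 3*A*q)
a(d) = 1/(63 + d) (a(d) = 1/(d - 3*(-3)*(1 + 6)) = 1/(d - 3*(-3)*7) = 1/(d + 63) = 1/(63 + d))
F(x, t) = t**2 + x**2 (F(x, t) = x**2 + t**2 = t**2 + x**2)
-30245/F(a(0), U(5)) = -30245/((-1/4*5)**2 + (1/(63 + 0))**2) = -30245/((-5/4)**2 + (1/63)**2) = -30245/(25/16 + (1/63)**2) = -30245/(25/16 + 1/3969) = -30245/99241/63504 = -30245*63504/99241 = -1920678480/99241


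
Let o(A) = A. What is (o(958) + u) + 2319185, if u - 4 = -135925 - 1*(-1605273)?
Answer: 3789495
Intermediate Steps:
u = 1469352 (u = 4 + (-135925 - 1*(-1605273)) = 4 + (-135925 + 1605273) = 4 + 1469348 = 1469352)
(o(958) + u) + 2319185 = (958 + 1469352) + 2319185 = 1470310 + 2319185 = 3789495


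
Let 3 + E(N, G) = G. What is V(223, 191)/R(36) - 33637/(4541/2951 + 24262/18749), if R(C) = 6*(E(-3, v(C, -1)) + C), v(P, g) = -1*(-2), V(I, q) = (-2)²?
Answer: -21712541760097/1828590995 ≈ -11874.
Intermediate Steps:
V(I, q) = 4
v(P, g) = 2
E(N, G) = -3 + G
R(C) = -6 + 6*C (R(C) = 6*((-3 + 2) + C) = 6*(-1 + C) = -6 + 6*C)
V(223, 191)/R(36) - 33637/(4541/2951 + 24262/18749) = 4/(-6 + 6*36) - 33637/(4541/2951 + 24262/18749) = 4/(-6 + 216) - 33637/(4541*(1/2951) + 24262*(1/18749)) = 4/210 - 33637/(4541/2951 + 24262/18749) = 4*(1/210) - 33637/156736371/55328299 = 2/105 - 33637*55328299/156736371 = 2/105 - 1861077993463/156736371 = -21712541760097/1828590995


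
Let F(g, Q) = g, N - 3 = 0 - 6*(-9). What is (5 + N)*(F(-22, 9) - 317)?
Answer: -21018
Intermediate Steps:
N = 57 (N = 3 + (0 - 6*(-9)) = 3 + (0 + 54) = 3 + 54 = 57)
(5 + N)*(F(-22, 9) - 317) = (5 + 57)*(-22 - 317) = 62*(-339) = -21018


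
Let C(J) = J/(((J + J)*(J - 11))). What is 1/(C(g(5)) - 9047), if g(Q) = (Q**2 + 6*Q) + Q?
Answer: -98/886605 ≈ -0.00011053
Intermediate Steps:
g(Q) = Q**2 + 7*Q
C(J) = 1/(2*(-11 + J)) (C(J) = J/(((2*J)*(-11 + J))) = J/((2*J*(-11 + J))) = J*(1/(2*J*(-11 + J))) = 1/(2*(-11 + J)))
1/(C(g(5)) - 9047) = 1/(1/(2*(-11 + 5*(7 + 5))) - 9047) = 1/(1/(2*(-11 + 5*12)) - 9047) = 1/(1/(2*(-11 + 60)) - 9047) = 1/((1/2)/49 - 9047) = 1/((1/2)*(1/49) - 9047) = 1/(1/98 - 9047) = 1/(-886605/98) = -98/886605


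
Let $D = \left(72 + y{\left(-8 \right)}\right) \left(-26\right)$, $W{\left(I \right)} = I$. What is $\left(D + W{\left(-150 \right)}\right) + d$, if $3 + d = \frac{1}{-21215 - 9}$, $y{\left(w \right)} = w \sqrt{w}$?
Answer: $- \frac{42978601}{21224} + 416 i \sqrt{2} \approx -2025.0 + 588.31 i$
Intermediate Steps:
$y{\left(w \right)} = w^{\frac{3}{2}}$
$d = - \frac{63673}{21224}$ ($d = -3 + \frac{1}{-21215 - 9} = -3 + \frac{1}{-21224} = -3 - \frac{1}{21224} = - \frac{63673}{21224} \approx -3.0$)
$D = -1872 + 416 i \sqrt{2}$ ($D = \left(72 + \left(-8\right)^{\frac{3}{2}}\right) \left(-26\right) = \left(72 - 16 i \sqrt{2}\right) \left(-26\right) = -1872 + 416 i \sqrt{2} \approx -1872.0 + 588.31 i$)
$\left(D + W{\left(-150 \right)}\right) + d = \left(\left(-1872 + 416 i \sqrt{2}\right) - 150\right) - \frac{63673}{21224} = \left(-2022 + 416 i \sqrt{2}\right) - \frac{63673}{21224} = - \frac{42978601}{21224} + 416 i \sqrt{2}$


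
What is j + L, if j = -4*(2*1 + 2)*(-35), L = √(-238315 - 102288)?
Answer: 560 + 89*I*√43 ≈ 560.0 + 583.61*I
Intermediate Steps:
L = 89*I*√43 (L = √(-340603) = 89*I*√43 ≈ 583.61*I)
j = 560 (j = -4*(2 + 2)*(-35) = -4*4*(-35) = -16*(-35) = 560)
j + L = 560 + 89*I*√43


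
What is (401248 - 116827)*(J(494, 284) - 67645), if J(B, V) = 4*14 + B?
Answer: -19083226995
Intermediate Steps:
J(B, V) = 56 + B
(401248 - 116827)*(J(494, 284) - 67645) = (401248 - 116827)*((56 + 494) - 67645) = 284421*(550 - 67645) = 284421*(-67095) = -19083226995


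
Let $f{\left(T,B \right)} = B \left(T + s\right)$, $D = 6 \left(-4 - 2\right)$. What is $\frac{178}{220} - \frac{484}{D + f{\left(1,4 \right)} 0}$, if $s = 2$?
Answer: $\frac{14111}{990} \approx 14.254$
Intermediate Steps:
$D = -36$ ($D = 6 \left(-6\right) = -36$)
$f{\left(T,B \right)} = B \left(2 + T\right)$ ($f{\left(T,B \right)} = B \left(T + 2\right) = B \left(2 + T\right)$)
$\frac{178}{220} - \frac{484}{D + f{\left(1,4 \right)} 0} = \frac{178}{220} - \frac{484}{-36 + 4 \left(2 + 1\right) 0} = 178 \cdot \frac{1}{220} - \frac{484}{-36 + 4 \cdot 3 \cdot 0} = \frac{89}{110} - \frac{484}{-36 + 12 \cdot 0} = \frac{89}{110} - \frac{484}{-36 + 0} = \frac{89}{110} - \frac{484}{-36} = \frac{89}{110} - - \frac{121}{9} = \frac{89}{110} + \frac{121}{9} = \frac{14111}{990}$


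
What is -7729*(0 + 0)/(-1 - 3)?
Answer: 0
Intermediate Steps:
-7729*(0 + 0)/(-1 - 3) = -0/(-4) = -0*(-1)/4 = -7729*0 = 0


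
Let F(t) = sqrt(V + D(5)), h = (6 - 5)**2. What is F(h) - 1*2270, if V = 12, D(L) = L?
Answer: -2270 + sqrt(17) ≈ -2265.9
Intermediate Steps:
h = 1 (h = 1**2 = 1)
F(t) = sqrt(17) (F(t) = sqrt(12 + 5) = sqrt(17))
F(h) - 1*2270 = sqrt(17) - 1*2270 = sqrt(17) - 2270 = -2270 + sqrt(17)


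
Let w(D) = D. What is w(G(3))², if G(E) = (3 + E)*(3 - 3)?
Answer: 0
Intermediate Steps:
G(E) = 0 (G(E) = (3 + E)*0 = 0)
w(G(3))² = 0² = 0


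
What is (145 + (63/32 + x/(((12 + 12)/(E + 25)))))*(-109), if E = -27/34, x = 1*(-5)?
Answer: -25246907/1632 ≈ -15470.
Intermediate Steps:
x = -5
E = -27/34 (E = -27*1/34 = -27/34 ≈ -0.79412)
(145 + (63/32 + x/(((12 + 12)/(E + 25)))))*(-109) = (145 + (63/32 - 5*(-27/34 + 25)/(12 + 12)))*(-109) = (145 + (63*(1/32) - 5/(24/(823/34))))*(-109) = (145 + (63/32 - 5/(24*(34/823))))*(-109) = (145 + (63/32 - 5/816/823))*(-109) = (145 + (63/32 - 5*823/816))*(-109) = (145 + (63/32 - 4115/816))*(-109) = (145 - 5017/1632)*(-109) = (231623/1632)*(-109) = -25246907/1632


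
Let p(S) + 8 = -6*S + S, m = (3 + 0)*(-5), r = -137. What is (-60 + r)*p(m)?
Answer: -13199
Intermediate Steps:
m = -15 (m = 3*(-5) = -15)
p(S) = -8 - 5*S (p(S) = -8 + (-6*S + S) = -8 - 5*S)
(-60 + r)*p(m) = (-60 - 137)*(-8 - 5*(-15)) = -197*(-8 + 75) = -197*67 = -13199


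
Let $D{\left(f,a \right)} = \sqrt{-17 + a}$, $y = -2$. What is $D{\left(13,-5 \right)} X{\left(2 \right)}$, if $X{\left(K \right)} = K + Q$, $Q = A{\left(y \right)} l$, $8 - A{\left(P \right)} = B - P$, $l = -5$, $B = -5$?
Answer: $- 53 i \sqrt{22} \approx - 248.59 i$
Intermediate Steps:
$A{\left(P \right)} = 13 + P$ ($A{\left(P \right)} = 8 - \left(-5 - P\right) = 8 + \left(5 + P\right) = 13 + P$)
$Q = -55$ ($Q = \left(13 - 2\right) \left(-5\right) = 11 \left(-5\right) = -55$)
$X{\left(K \right)} = -55 + K$ ($X{\left(K \right)} = K - 55 = -55 + K$)
$D{\left(13,-5 \right)} X{\left(2 \right)} = \sqrt{-17 - 5} \left(-55 + 2\right) = \sqrt{-22} \left(-53\right) = i \sqrt{22} \left(-53\right) = - 53 i \sqrt{22}$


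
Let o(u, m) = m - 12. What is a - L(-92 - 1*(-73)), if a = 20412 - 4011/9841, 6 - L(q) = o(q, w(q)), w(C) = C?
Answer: 200506364/9841 ≈ 20375.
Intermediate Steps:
o(u, m) = -12 + m
L(q) = 18 - q (L(q) = 6 - (-12 + q) = 6 + (12 - q) = 18 - q)
a = 200870481/9841 (a = 20412 - 4011/9841 = 200870481/9841 ≈ 20412.)
a - L(-92 - 1*(-73)) = 200870481/9841 - (18 - (-92 - 1*(-73))) = 200870481/9841 - (18 - (-92 + 73)) = 200870481/9841 - (18 - 1*(-19)) = 200870481/9841 - (18 + 19) = 200870481/9841 - 1*37 = 200870481/9841 - 37 = 200506364/9841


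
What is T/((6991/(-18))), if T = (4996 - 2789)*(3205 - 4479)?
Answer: 50610924/6991 ≈ 7239.4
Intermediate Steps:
T = -2811718 (T = 2207*(-1274) = -2811718)
T/((6991/(-18))) = -2811718/(6991/(-18)) = -2811718/(6991*(-1/18)) = -2811718/(-6991/18) = -2811718*(-18/6991) = 50610924/6991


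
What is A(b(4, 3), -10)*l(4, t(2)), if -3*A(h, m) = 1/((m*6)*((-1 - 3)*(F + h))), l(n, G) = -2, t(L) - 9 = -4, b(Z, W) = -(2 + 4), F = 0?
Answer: -1/2160 ≈ -0.00046296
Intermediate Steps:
b(Z, W) = -6 (b(Z, W) = -1*6 = -6)
t(L) = 5 (t(L) = 9 - 4 = 5)
A(h, m) = 1/(72*h*m) (A(h, m) = -1/(6*m*(0 + h)*(-1 - 3))/3 = -(-1/(24*h*m))/3 = -(-1)/(72*h*m) = 1/(72*h*m))
A(b(4, 3), -10)*l(4, t(2)) = ((1/72)/(-6*(-10)))*(-2) = ((1/72)*(-⅙)*(-⅒))*(-2) = (1/4320)*(-2) = -1/2160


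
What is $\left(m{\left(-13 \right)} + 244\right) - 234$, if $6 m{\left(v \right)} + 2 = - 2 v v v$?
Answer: $742$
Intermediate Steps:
$m{\left(v \right)} = - \frac{1}{3} - \frac{v^{3}}{3}$ ($m{\left(v \right)} = - \frac{1}{3} + \frac{- 2 v v v}{6} = - \frac{1}{3} + \frac{- 2 v v^{2}}{6} = - \frac{1}{3} + \frac{\left(-2\right) v^{3}}{6} = - \frac{1}{3} - \frac{v^{3}}{3}$)
$\left(m{\left(-13 \right)} + 244\right) - 234 = \left(\left(- \frac{1}{3} - \frac{\left(-13\right)^{3}}{3}\right) + 244\right) - 234 = \left(\left(- \frac{1}{3} - - \frac{2197}{3}\right) + 244\right) - 234 = \left(\left(- \frac{1}{3} + \frac{2197}{3}\right) + 244\right) - 234 = \left(732 + 244\right) - 234 = 976 - 234 = 742$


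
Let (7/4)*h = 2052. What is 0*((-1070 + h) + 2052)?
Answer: 0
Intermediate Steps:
h = 8208/7 (h = (4/7)*2052 = 8208/7 ≈ 1172.6)
0*((-1070 + h) + 2052) = 0*((-1070 + 8208/7) + 2052) = 0*(718/7 + 2052) = 0*(15082/7) = 0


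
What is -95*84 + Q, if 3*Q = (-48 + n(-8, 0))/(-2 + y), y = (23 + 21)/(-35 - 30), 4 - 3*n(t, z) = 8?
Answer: -6243530/783 ≈ -7973.9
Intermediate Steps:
n(t, z) = -4/3 (n(t, z) = 4/3 - ⅓*8 = 4/3 - 8/3 = -4/3)
y = -44/65 (y = 44/(-65) = 44*(-1/65) = -44/65 ≈ -0.67692)
Q = 4810/783 (Q = ((-48 - 4/3)/(-2 - 44/65))/3 = (-148/(3*(-174/65)))/3 = (-148/3*(-65/174))/3 = (⅓)*(4810/261) = 4810/783 ≈ 6.1430)
-95*84 + Q = -95*84 + 4810/783 = -7980 + 4810/783 = -6243530/783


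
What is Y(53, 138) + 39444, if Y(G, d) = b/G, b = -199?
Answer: 2090333/53 ≈ 39440.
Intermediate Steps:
Y(G, d) = -199/G
Y(53, 138) + 39444 = -199/53 + 39444 = 2090333/53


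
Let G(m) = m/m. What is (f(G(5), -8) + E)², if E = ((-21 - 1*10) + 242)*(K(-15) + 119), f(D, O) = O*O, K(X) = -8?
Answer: 551545225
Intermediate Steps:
G(m) = 1
f(D, O) = O²
E = 23421 (E = ((-21 - 1*10) + 242)*(-8 + 119) = ((-21 - 10) + 242)*111 = (-31 + 242)*111 = 211*111 = 23421)
(f(G(5), -8) + E)² = ((-8)² + 23421)² = (64 + 23421)² = 23485² = 551545225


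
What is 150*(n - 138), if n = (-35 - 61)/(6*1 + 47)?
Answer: -1111500/53 ≈ -20972.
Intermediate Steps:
n = -96/53 (n = -96/(6 + 47) = -96/53 ≈ -1.8113)
150*(n - 138) = 150*(-96/53 - 138) = 150*(-7410/53) = -1111500/53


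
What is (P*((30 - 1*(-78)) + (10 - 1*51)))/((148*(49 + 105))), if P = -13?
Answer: -871/22792 ≈ -0.038215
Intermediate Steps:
(P*((30 - 1*(-78)) + (10 - 1*51)))/((148*(49 + 105))) = (-13*((30 - 1*(-78)) + (10 - 1*51)))/((148*(49 + 105))) = (-13*((30 + 78) + (10 - 51)))/((148*154)) = -13*(108 - 41)/22792 = -13*67*(1/22792) = -871*1/22792 = -871/22792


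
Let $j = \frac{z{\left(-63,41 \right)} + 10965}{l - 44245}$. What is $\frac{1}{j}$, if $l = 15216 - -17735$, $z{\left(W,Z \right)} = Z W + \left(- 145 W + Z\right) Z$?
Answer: $- \frac{5647}{192299} \approx -0.029366$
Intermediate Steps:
$z{\left(W,Z \right)} = W Z + Z \left(Z - 145 W\right)$ ($z{\left(W,Z \right)} = W Z + \left(Z - 145 W\right) Z = W Z + Z \left(Z - 145 W\right)$)
$l = 32951$ ($l = 15216 + 17735 = 32951$)
$j = - \frac{192299}{5647}$ ($j = \frac{41 \left(41 - -9072\right) + 10965}{32951 - 44245} = \frac{41 \left(41 + 9072\right) + 10965}{-11294} = \left(41 \cdot 9113 + 10965\right) \left(- \frac{1}{11294}\right) = \left(373633 + 10965\right) \left(- \frac{1}{11294}\right) = 384598 \left(- \frac{1}{11294}\right) = - \frac{192299}{5647} \approx -34.053$)
$\frac{1}{j} = \frac{1}{- \frac{192299}{5647}} = - \frac{5647}{192299}$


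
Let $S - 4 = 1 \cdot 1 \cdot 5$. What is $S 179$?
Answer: $1611$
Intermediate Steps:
$S = 9$ ($S = 4 + 1 \cdot 1 \cdot 5 = 4 + 1 \cdot 5 = 4 + 5 = 9$)
$S 179 = 9 \cdot 179 = 1611$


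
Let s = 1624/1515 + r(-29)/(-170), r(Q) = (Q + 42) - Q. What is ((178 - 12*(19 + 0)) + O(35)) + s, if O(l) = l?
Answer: -73016/5151 ≈ -14.175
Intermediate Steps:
r(Q) = 42 (r(Q) = (42 + Q) - Q = 42)
s = 4249/5151 (s = 1624/1515 + 42/(-170) = 1624*(1/1515) + 42*(-1/170) = 1624/1515 - 21/85 = 4249/5151 ≈ 0.82489)
((178 - 12*(19 + 0)) + O(35)) + s = ((178 - 12*(19 + 0)) + 35) + 4249/5151 = ((178 - 12*19) + 35) + 4249/5151 = ((178 - 228) + 35) + 4249/5151 = (-50 + 35) + 4249/5151 = -15 + 4249/5151 = -73016/5151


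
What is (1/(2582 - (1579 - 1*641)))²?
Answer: 1/2702736 ≈ 3.7000e-7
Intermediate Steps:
(1/(2582 - (1579 - 1*641)))² = (1/(2582 - (1579 - 641)))² = (1/(2582 - 1*938))² = (1/(2582 - 938))² = (1/1644)² = 1/2702736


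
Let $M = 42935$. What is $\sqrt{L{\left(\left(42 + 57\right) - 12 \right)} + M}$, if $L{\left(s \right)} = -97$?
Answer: $\sqrt{42838} \approx 206.97$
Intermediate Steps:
$\sqrt{L{\left(\left(42 + 57\right) - 12 \right)} + M} = \sqrt{-97 + 42935} = \sqrt{42838}$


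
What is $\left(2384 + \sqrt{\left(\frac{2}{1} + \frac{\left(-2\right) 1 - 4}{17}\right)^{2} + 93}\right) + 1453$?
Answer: $3837 + \frac{\sqrt{27661}}{17} \approx 3846.8$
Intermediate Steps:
$\left(2384 + \sqrt{\left(\frac{2}{1} + \frac{\left(-2\right) 1 - 4}{17}\right)^{2} + 93}\right) + 1453 = \left(2384 + \sqrt{\left(2 \cdot 1 + \left(-2 - 4\right) \frac{1}{17}\right)^{2} + 93}\right) + 1453 = \left(2384 + \sqrt{\left(2 - \frac{6}{17}\right)^{2} + 93}\right) + 1453 = \left(2384 + \sqrt{\left(\frac{28}{17}\right)^{2} + 93}\right) + 1453 = \left(2384 + \sqrt{\frac{784}{289} + 93}\right) + 1453 = \left(2384 + \sqrt{\frac{27661}{289}}\right) + 1453 = \left(2384 + \frac{\sqrt{27661}}{17}\right) + 1453 = 3837 + \frac{\sqrt{27661}}{17}$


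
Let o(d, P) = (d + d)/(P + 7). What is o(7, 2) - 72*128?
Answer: -82930/9 ≈ -9214.4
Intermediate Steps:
o(d, P) = 2*d/(7 + P) (o(d, P) = (2*d)/(7 + P) = 2*d/(7 + P))
o(7, 2) - 72*128 = 2*7/(7 + 2) - 72*128 = 2*7/9 - 9216 = 2*7*(⅑) - 9216 = 14/9 - 9216 = -82930/9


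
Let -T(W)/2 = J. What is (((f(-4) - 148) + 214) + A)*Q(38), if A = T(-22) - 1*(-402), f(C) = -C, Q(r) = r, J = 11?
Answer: 17100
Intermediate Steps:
T(W) = -22 (T(W) = -2*11 = -22)
A = 380 (A = -22 - 1*(-402) = -22 + 402 = 380)
(((f(-4) - 148) + 214) + A)*Q(38) = (((-1*(-4) - 148) + 214) + 380)*38 = (((4 - 148) + 214) + 380)*38 = ((-144 + 214) + 380)*38 = (70 + 380)*38 = 450*38 = 17100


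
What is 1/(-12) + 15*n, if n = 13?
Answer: 2339/12 ≈ 194.92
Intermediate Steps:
1/(-12) + 15*n = 1/(-12) + 15*13 = -1/12 + 195 = 2339/12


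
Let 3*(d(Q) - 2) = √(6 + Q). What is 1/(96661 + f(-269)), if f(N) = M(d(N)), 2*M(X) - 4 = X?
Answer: 3479904/336381440519 - 6*I*√263/336381440519 ≈ 1.0345e-5 - 2.8927e-10*I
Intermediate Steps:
d(Q) = 2 + √(6 + Q)/3
M(X) = 2 + X/2
f(N) = 3 + √(6 + N)/6 (f(N) = 2 + (2 + √(6 + N)/3)/2 = 2 + (1 + √(6 + N)/6) = 3 + √(6 + N)/6)
1/(96661 + f(-269)) = 1/(96661 + (3 + √(6 - 269)/6)) = 1/(96661 + (3 + √(-263)/6)) = 1/(96661 + (3 + (I*√263)/6)) = 1/(96661 + (3 + I*√263/6)) = 1/(96664 + I*√263/6)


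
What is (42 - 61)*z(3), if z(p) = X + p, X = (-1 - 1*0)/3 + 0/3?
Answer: -152/3 ≈ -50.667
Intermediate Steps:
X = -⅓ (X = (-1 + 0)*(⅓) + 0*(⅓) = -1*⅓ + 0 = -⅓ + 0 = -⅓ ≈ -0.33333)
z(p) = -⅓ + p
(42 - 61)*z(3) = (42 - 61)*(-⅓ + 3) = -19*8/3 = -152/3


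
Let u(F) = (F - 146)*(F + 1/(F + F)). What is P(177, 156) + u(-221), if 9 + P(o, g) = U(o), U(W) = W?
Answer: 35923917/442 ≈ 81276.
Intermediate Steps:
P(o, g) = -9 + o
u(F) = (-146 + F)*(F + 1/(2*F))
P(177, 156) + u(-221) = (-9 + 177) + (1/2 + (-221)**2 - 146*(-221) - 73/(-221)) = 168 + (1/2 + 48841 + 32266 - 73*(-1/221)) = 168 + (1/2 + 48841 + 32266 + 73/221) = 168 + 35849661/442 = 35923917/442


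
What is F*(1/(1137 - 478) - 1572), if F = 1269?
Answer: -1314616743/659 ≈ -1.9949e+6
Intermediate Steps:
F*(1/(1137 - 478) - 1572) = 1269*(1/(1137 - 478) - 1572) = 1269*(1/659 - 1572) = 1269*(-1035947/659) = -1314616743/659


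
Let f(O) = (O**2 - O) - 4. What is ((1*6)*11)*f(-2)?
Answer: 132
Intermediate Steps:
f(O) = -4 + O**2 - O
((1*6)*11)*f(-2) = ((1*6)*11)*(-4 + (-2)**2 - 1*(-2)) = (6*11)*(-4 + 4 + 2) = 66*2 = 132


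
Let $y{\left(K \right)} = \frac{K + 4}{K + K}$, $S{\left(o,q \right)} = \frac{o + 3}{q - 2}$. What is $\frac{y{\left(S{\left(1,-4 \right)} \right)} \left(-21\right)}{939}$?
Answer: $\frac{35}{626} \approx 0.055911$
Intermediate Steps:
$S{\left(o,q \right)} = \frac{3 + o}{-2 + q}$
$y{\left(K \right)} = \frac{4 + K}{2 K}$
$\frac{y{\left(S{\left(1,-4 \right)} \right)} \left(-21\right)}{939} = \frac{\frac{4 + \frac{3 + 1}{-2 - 4}}{2 \frac{3 + 1}{-2 - 4}} \left(-21\right)}{939} = \frac{4 + \frac{1}{-6} \cdot 4}{2 \frac{1}{-6} \cdot 4} \left(-21\right) \frac{1}{939} = \frac{4 - \frac{2}{3}}{2 \left(\left(- \frac{1}{6}\right) 4\right)} \left(-21\right) \frac{1}{939} = \frac{4 - \frac{2}{3}}{2 \left(- \frac{2}{3}\right)} \left(-21\right) \frac{1}{939} = \frac{1}{2} \left(- \frac{3}{2}\right) \frac{10}{3} \left(-21\right) \frac{1}{939} = \left(- \frac{5}{2}\right) \left(-21\right) \frac{1}{939} = \frac{105}{2} \cdot \frac{1}{939} = \frac{35}{626}$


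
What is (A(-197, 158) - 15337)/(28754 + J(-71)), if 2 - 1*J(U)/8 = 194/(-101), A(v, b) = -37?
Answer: -776387/1453661 ≈ -0.53409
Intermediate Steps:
J(U) = 3168/101 (J(U) = 16 - 1552/(-101) = 16 - 1552*(-1)/101 = 16 - 8*(-194/101) = 16 + 1552/101 = 3168/101)
(A(-197, 158) - 15337)/(28754 + J(-71)) = (-37 - 15337)/(28754 + 3168/101) = -15374/2907322/101 = -15374*101/2907322 = -776387/1453661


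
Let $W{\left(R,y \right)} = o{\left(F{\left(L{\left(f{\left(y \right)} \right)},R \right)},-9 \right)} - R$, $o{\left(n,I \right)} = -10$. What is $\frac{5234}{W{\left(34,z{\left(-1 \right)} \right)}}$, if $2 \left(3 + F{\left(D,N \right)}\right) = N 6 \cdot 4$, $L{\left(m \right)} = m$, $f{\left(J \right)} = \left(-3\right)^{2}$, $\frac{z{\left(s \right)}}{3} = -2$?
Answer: $- \frac{2617}{22} \approx -118.95$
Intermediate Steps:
$z{\left(s \right)} = -6$ ($z{\left(s \right)} = 3 \left(-2\right) = -6$)
$f{\left(J \right)} = 9$
$F{\left(D,N \right)} = -3 + 12 N$ ($F{\left(D,N \right)} = -3 + \frac{N 6 \cdot 4}{2} = -3 + \frac{6 N 4}{2} = -3 + \frac{24 N}{2} = -3 + 12 N$)
$W{\left(R,y \right)} = -10 - R$
$\frac{5234}{W{\left(34,z{\left(-1 \right)} \right)}} = \frac{5234}{-10 - 34} = \frac{5234}{-44} = 5234 \left(- \frac{1}{44}\right) = - \frac{2617}{22}$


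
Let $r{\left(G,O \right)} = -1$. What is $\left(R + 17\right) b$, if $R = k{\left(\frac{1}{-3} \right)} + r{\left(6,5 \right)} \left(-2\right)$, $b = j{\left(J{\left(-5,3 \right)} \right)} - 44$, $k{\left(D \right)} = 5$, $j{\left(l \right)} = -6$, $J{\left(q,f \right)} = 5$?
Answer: $-1200$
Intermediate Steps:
$b = -50$ ($b = -6 - 44 = -50$)
$R = 7$ ($R = 5 - -2 = 5 + 2 = 7$)
$\left(R + 17\right) b = \left(7 + 17\right) \left(-50\right) = 24 \left(-50\right) = -1200$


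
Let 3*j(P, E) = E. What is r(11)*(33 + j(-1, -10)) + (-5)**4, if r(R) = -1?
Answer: 1786/3 ≈ 595.33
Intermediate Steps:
j(P, E) = E/3
r(11)*(33 + j(-1, -10)) + (-5)**4 = -(33 + (1/3)*(-10)) + (-5)**4 = -(33 - 10/3) + 625 = -1*89/3 + 625 = -89/3 + 625 = 1786/3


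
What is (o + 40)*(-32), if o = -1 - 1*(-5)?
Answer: -1408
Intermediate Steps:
o = 4 (o = -1 + 5 = 4)
(o + 40)*(-32) = (4 + 40)*(-32) = 44*(-32) = -1408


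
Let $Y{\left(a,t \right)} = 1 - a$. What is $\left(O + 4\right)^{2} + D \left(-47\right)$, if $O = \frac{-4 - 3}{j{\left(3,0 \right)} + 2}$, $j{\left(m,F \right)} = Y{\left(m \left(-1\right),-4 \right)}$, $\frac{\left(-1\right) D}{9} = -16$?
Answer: $- \frac{243359}{36} \approx -6760.0$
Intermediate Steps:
$D = 144$ ($D = \left(-9\right) \left(-16\right) = 144$)
$j{\left(m,F \right)} = 1 + m$ ($j{\left(m,F \right)} = 1 - m \left(-1\right) = 1 - - m = 1 + m$)
$O = - \frac{7}{6}$ ($O = \frac{-4 - 3}{\left(1 + 3\right) + 2} = - \frac{7}{4 + 2} = - \frac{7}{6} \approx -1.1667$)
$\left(O + 4\right)^{2} + D \left(-47\right) = \left(- \frac{7}{6} + 4\right)^{2} + 144 \left(-47\right) = \left(\frac{17}{6}\right)^{2} - 6768 = \frac{289}{36} - 6768 = - \frac{243359}{36}$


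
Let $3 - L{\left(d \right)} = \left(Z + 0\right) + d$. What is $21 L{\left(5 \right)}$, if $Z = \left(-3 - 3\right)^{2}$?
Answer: $-798$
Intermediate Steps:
$Z = 36$ ($Z = \left(-6\right)^{2} = 36$)
$L{\left(d \right)} = -33 - d$ ($L{\left(d \right)} = 3 - \left(\left(36 + 0\right) + d\right) = 3 - \left(36 + d\right) = -33 - d$)
$21 L{\left(5 \right)} = 21 \left(-33 - 5\right) = 21 \left(-38\right) = -798$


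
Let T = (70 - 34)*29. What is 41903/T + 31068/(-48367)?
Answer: 1994287409/50495148 ≈ 39.495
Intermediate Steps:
T = 1044 (T = 36*29 = 1044)
41903/T + 31068/(-48367) = 41903/1044 + 31068/(-48367) = 41903*(1/1044) + 31068*(-1/48367) = 41903/1044 - 31068/48367 = 1994287409/50495148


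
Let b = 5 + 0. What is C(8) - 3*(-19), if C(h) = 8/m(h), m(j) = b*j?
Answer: 286/5 ≈ 57.200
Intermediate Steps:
b = 5
m(j) = 5*j
C(h) = 8/(5*h) (C(h) = 8/((5*h)) = 8*(1/(5*h)) = 8/(5*h))
C(8) - 3*(-19) = (8/5)/8 - 3*(-19) = (8/5)*(⅛) + 57 = ⅕ + 57 = 286/5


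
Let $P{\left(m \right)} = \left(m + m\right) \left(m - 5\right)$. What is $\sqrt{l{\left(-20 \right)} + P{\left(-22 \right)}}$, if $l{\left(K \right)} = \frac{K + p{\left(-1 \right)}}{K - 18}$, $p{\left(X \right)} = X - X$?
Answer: $\frac{\sqrt{429058}}{19} \approx 34.475$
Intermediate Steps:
$p{\left(X \right)} = 0$
$P{\left(m \right)} = 2 m \left(-5 + m\right)$
$l{\left(K \right)} = \frac{K}{-18 + K}$ ($l{\left(K \right)} = \frac{K + 0}{K - 18} = \frac{K}{-18 + K}$)
$\sqrt{l{\left(-20 \right)} + P{\left(-22 \right)}} = \sqrt{- \frac{20}{-18 - 20} + 2 \left(-22\right) \left(-5 - 22\right)} = \sqrt{- \frac{20}{-38} + 2 \left(-22\right) \left(-27\right)} = \sqrt{\left(-20\right) \left(- \frac{1}{38}\right) + 1188} = \sqrt{\frac{10}{19} + 1188} = \sqrt{\frac{22582}{19}} = \frac{\sqrt{429058}}{19}$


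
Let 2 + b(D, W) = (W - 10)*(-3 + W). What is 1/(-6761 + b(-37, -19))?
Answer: -1/6125 ≈ -0.00016327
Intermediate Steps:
b(D, W) = -2 + (-10 + W)*(-3 + W) (b(D, W) = -2 + (W - 10)*(-3 + W) = -2 + (-10 + W)*(-3 + W))
1/(-6761 + b(-37, -19)) = 1/(-6761 + (28 + (-19)**2 - 13*(-19))) = 1/(-6761 + (28 + 361 + 247)) = 1/(-6761 + 636) = 1/(-6125) = -1/6125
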